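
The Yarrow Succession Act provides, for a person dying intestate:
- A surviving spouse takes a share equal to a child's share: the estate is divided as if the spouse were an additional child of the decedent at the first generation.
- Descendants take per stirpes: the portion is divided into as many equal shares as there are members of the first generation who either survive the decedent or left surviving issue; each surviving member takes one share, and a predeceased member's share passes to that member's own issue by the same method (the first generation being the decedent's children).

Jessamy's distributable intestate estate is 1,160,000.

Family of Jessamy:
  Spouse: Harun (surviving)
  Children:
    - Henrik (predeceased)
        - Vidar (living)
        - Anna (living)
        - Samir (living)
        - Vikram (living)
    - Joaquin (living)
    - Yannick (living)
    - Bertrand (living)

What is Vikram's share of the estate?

Vikram receives 58,000.

The spouse counts as an additional share at the children's level, so there are 5 primary shares of 232,000. Harun takes one such share (232,000).
The children's combined portion (928,000) is divided into 4 shares of 232,000: Joaquin, Yannick, and Bertrand each take 232,000; Henrik's 232,000 share passes to Henrik's issue.
Henrik's share (232,000) is divided into 4 shares of 58,000: Vidar, Anna, Samir, and Vikram each take 58,000.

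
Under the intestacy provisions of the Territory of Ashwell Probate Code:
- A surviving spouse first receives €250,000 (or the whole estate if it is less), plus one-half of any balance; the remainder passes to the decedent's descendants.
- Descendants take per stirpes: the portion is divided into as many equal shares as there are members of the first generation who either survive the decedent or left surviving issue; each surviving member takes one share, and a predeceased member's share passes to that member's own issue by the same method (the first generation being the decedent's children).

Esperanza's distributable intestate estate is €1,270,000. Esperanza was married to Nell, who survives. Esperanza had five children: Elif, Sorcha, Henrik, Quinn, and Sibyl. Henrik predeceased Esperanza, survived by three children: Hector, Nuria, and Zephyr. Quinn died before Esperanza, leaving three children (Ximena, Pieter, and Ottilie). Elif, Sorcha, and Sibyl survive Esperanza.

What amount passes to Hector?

Hector receives €34,000.

Nell first takes €250,000, leaving a balance of €1,020,000. Nell then takes one-half of the balance (€510,000), for a total of €760,000. The remaining €510,000 passes to the descendants.
The descendants' portion (€510,000) is divided into 5 shares of €102,000: Elif, Sorcha, and Sibyl each take €102,000; Henrik's €102,000 share passes to Henrik's issue; Quinn's €102,000 share passes to Quinn's issue.
Henrik's share (€102,000) is divided into 3 shares of €34,000: Hector, Nuria, and Zephyr each take €34,000.
Quinn's share (€102,000) is divided into 3 shares of €34,000: Ximena, Pieter, and Ottilie each take €34,000.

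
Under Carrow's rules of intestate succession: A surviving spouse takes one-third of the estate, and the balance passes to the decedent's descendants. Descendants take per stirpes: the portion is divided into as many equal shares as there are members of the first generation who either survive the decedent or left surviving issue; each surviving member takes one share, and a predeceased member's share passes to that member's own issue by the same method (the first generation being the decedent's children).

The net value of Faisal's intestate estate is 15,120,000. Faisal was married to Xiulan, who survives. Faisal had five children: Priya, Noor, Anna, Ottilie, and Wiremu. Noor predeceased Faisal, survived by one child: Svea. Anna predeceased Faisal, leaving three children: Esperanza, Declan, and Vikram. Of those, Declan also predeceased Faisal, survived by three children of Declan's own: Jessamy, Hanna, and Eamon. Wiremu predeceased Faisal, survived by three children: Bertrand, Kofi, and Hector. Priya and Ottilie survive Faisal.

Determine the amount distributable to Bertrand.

Xiulan takes one-third of 15,120,000 = 5,040,000. The remaining 10,080,000 passes to the descendants.
The descendants' portion (10,080,000) is divided into 5 shares of 2,016,000: Priya and Ottilie each take 2,016,000; Noor's 2,016,000 share passes to Noor's issue; Anna's 2,016,000 share passes to Anna's issue; Wiremu's 2,016,000 share passes to Wiremu's issue.
Noor's share (2,016,000) passes entirely to Svea.
Anna's share (2,016,000) is divided into 3 shares of 672,000: Esperanza and Vikram each take 672,000; Declan's 672,000 share passes to Declan's issue.
Declan's share (672,000) is divided into 3 shares of 224,000: Jessamy, Hanna, and Eamon each take 224,000.
Wiremu's share (2,016,000) is divided into 3 shares of 672,000: Bertrand, Kofi, and Hector each take 672,000.

Bertrand receives 672,000.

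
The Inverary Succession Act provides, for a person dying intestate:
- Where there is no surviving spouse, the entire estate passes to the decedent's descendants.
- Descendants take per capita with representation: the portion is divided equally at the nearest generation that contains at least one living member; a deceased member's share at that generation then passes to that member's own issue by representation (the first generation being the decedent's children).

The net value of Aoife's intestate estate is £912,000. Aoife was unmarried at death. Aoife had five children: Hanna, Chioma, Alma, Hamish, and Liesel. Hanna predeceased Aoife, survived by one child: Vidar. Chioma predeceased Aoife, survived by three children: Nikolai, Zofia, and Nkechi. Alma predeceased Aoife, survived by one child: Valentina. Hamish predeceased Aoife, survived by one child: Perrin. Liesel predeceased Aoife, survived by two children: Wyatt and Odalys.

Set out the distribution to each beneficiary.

The entire £912,000 passes to the descendants.
No child survives, so the initial division is made at the grandchildren's generation.
That amount (£912,000) is divided into 8 shares of £114,000: Vidar, Nikolai, Zofia, Nkechi, Valentina, Perrin, Wyatt, and Odalys each take £114,000.

Vidar: £114,000; Nikolai: £114,000; Zofia: £114,000; Nkechi: £114,000; Valentina: £114,000; Perrin: £114,000; Wyatt: £114,000; Odalys: £114,000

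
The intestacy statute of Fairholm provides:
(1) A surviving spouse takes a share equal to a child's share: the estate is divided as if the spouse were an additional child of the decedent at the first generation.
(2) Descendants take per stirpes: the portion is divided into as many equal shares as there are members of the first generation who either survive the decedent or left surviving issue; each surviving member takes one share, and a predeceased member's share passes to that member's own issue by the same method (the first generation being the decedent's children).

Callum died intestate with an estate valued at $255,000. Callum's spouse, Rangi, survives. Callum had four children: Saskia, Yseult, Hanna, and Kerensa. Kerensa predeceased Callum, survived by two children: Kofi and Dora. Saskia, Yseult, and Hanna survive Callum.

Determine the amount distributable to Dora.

The spouse counts as an additional share at the children's level, so there are 5 primary shares of $51,000. Rangi takes one such share ($51,000).
The children's combined portion ($204,000) is divided into 4 shares of $51,000: Saskia, Yseult, and Hanna each take $51,000; Kerensa's $51,000 share passes to Kerensa's issue.
Kerensa's share ($51,000) is divided into 2 shares of $25,500: Kofi and Dora each take $25,500.

Dora receives $25,500.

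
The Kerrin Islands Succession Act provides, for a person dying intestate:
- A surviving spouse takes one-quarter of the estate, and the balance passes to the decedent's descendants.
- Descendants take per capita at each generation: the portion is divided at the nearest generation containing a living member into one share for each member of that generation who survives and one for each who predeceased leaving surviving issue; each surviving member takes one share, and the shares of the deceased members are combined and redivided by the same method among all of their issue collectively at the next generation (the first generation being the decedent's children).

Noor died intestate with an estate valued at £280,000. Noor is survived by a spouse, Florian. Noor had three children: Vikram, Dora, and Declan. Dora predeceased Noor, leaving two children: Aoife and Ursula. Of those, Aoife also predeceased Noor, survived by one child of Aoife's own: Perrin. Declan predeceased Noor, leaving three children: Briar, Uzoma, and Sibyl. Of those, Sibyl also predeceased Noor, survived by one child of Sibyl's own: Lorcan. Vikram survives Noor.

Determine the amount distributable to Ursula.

Florian takes one-quarter of £280,000 = £70,000. The remaining £210,000 passes to the descendants.
The descendants' portion (£210,000) is divided at the children's generation into 3 shares of £70,000. Vikram takes £70,000. The 2 shares of the deceased (Dora and Declan) are combined into a pool of £140,000.
That pool (£140,000) is divided at the grandchildren's generation into 5 shares of £28,000. Ursula, Briar, and Uzoma each take £28,000. The 2 shares of the deceased (Aoife and Sibyl) are combined into a pool of £56,000.
That pool (£56,000) is divided at the great-grandchildren's generation equally among Perrin and Lorcan: £28,000 each.

Ursula receives £28,000.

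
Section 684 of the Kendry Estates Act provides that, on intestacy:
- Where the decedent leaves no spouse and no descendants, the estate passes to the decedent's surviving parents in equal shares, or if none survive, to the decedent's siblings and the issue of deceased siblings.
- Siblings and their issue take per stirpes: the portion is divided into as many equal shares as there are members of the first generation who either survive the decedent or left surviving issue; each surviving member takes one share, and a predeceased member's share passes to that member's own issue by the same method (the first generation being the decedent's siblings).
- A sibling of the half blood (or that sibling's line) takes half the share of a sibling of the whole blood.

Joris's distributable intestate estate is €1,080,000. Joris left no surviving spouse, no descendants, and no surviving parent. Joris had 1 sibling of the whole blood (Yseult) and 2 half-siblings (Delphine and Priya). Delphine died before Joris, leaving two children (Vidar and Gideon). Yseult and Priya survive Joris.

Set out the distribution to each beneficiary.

Vidar: €135,000; Gideon: €135,000; Yseult: €540,000; Priya: €270,000

The entire €1,080,000 passes to the siblings and their issue.
Counting each half-blood sibling's line as half a unit, there are 2 units in €1,080,000, so one unit is €540,000. Whole-blood lines (Yseult) take €540,000 each; half-blood lines (Delphine and Priya) take €270,000 each.
Delphine's share (€270,000) is divided into 2 shares of €135,000: Vidar and Gideon each take €135,000.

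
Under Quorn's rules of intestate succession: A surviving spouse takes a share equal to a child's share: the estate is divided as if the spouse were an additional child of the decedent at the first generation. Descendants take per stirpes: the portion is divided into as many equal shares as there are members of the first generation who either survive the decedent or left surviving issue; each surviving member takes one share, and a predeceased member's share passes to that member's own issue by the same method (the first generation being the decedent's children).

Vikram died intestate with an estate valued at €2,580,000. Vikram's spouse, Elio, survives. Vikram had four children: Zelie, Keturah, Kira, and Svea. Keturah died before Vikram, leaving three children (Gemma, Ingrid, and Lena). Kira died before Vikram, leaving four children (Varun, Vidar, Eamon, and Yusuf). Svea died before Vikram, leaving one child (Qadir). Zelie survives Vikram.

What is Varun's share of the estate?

The spouse counts as an additional share at the children's level, so there are 5 primary shares of €516,000. Elio takes one such share (€516,000).
The children's combined portion (€2,064,000) is divided into 4 shares of €516,000: Zelie takes €516,000; Keturah's €516,000 share passes to Keturah's issue; Kira's €516,000 share passes to Kira's issue; Svea's €516,000 share passes to Svea's issue.
Keturah's share (€516,000) is divided into 3 shares of €172,000: Gemma, Ingrid, and Lena each take €172,000.
Kira's share (€516,000) is divided into 4 shares of €129,000: Varun, Vidar, Eamon, and Yusuf each take €129,000.
Svea's share (€516,000) passes entirely to Qadir.

Varun receives €129,000.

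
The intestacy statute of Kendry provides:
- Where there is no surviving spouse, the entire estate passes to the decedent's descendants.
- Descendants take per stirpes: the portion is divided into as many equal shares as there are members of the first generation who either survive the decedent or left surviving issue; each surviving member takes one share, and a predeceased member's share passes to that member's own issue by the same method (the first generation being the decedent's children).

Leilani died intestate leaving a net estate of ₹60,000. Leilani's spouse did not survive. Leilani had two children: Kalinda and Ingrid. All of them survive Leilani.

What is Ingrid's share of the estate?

Ingrid receives ₹30,000.

The entire ₹60,000 passes to the descendants.
That amount (₹60,000) is divided into 2 shares of ₹30,000: Kalinda and Ingrid each take ₹30,000.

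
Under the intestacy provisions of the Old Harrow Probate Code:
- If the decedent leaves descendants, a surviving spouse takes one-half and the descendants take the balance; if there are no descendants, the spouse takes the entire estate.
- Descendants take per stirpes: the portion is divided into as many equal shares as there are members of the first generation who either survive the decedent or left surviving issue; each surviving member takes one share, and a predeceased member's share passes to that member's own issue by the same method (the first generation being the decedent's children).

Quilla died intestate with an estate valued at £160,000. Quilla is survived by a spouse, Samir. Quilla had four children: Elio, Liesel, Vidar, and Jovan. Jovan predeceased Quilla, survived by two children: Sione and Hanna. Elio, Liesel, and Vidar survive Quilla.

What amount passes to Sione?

Sione receives £10,000.

Samir takes one-half of £160,000 = £80,000. The remaining £80,000 passes to the descendants.
The descendants' portion (£80,000) is divided into 4 shares of £20,000: Elio, Liesel, and Vidar each take £20,000; Jovan's £20,000 share passes to Jovan's issue.
Jovan's share (£20,000) is divided into 2 shares of £10,000: Sione and Hanna each take £10,000.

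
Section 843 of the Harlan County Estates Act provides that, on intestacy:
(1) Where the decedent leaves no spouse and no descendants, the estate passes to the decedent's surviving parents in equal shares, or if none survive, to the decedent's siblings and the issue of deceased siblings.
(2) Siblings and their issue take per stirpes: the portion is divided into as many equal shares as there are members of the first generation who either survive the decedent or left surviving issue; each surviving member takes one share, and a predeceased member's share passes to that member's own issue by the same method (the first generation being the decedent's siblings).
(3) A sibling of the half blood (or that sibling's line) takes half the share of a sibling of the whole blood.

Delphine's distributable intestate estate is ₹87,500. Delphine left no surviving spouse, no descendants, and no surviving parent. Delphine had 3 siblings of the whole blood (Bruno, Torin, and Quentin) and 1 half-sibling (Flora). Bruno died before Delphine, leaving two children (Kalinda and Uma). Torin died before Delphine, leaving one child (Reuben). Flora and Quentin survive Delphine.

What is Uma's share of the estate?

The entire ₹87,500 passes to the siblings and their issue.
Counting each half-blood sibling's line as half a unit, there are 7/2 units in ₹87,500, so one unit is ₹25,000. Whole-blood lines (Bruno, Torin, and Quentin) take ₹25,000 each; half-blood lines (Flora) take ₹12,500 each.
Bruno's share (₹25,000) is divided into 2 shares of ₹12,500: Kalinda and Uma each take ₹12,500.
Torin's share (₹25,000) passes entirely to Reuben.

Uma receives ₹12,500.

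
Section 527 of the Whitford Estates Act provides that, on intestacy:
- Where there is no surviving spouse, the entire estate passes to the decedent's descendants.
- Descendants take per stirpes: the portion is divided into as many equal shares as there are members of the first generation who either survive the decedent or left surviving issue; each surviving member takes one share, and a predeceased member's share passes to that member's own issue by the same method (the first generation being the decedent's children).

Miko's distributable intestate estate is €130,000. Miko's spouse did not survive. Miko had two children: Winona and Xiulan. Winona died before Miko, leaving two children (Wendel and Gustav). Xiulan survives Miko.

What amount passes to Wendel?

Wendel receives €32,500.

The entire €130,000 passes to the descendants.
That amount (€130,000) is divided into 2 shares of €65,000: Xiulan takes €65,000; Winona's €65,000 share passes to Winona's issue.
Winona's share (€65,000) is divided into 2 shares of €32,500: Wendel and Gustav each take €32,500.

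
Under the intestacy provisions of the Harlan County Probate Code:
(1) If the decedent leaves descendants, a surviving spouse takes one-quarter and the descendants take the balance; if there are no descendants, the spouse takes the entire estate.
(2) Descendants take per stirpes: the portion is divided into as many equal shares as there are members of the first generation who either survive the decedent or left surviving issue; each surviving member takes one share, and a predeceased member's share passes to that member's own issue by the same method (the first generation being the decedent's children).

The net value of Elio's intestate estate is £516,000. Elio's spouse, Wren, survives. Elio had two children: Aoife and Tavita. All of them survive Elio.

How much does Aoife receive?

Aoife receives £193,500.

Wren takes one-quarter of £516,000 = £129,000. The remaining £387,000 passes to the descendants.
The descendants' portion (£387,000) is divided into 2 shares of £193,500: Aoife and Tavita each take £193,500.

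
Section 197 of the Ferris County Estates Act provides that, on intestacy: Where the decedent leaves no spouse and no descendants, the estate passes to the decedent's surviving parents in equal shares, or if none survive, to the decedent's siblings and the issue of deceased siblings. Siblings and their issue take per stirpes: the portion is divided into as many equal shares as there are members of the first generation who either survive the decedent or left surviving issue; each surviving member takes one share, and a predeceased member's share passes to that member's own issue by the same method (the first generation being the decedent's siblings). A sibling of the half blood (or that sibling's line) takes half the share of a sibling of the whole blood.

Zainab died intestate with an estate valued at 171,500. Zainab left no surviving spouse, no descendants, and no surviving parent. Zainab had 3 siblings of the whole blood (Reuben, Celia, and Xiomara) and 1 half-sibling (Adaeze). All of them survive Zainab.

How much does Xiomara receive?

Xiomara receives 49,000.

The entire 171,500 passes to the siblings and their issue.
Counting each half-blood sibling's line as half a unit, there are 7/2 units in 171,500, so one unit is 49,000. Whole-blood lines (Reuben, Celia, and Xiomara) take 49,000 each; half-blood lines (Adaeze) take 24,500 each.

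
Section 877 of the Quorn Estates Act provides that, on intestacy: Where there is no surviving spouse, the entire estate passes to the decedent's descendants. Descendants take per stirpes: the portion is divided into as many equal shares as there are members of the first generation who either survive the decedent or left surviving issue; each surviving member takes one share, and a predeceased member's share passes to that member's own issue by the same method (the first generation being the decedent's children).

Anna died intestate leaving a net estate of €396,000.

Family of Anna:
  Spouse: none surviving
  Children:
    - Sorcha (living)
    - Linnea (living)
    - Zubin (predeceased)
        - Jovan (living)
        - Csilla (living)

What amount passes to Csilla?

The entire €396,000 passes to the descendants.
That amount (€396,000) is divided into 3 shares of €132,000: Sorcha and Linnea each take €132,000; Zubin's €132,000 share passes to Zubin's issue.
Zubin's share (€132,000) is divided into 2 shares of €66,000: Jovan and Csilla each take €66,000.

Csilla receives €66,000.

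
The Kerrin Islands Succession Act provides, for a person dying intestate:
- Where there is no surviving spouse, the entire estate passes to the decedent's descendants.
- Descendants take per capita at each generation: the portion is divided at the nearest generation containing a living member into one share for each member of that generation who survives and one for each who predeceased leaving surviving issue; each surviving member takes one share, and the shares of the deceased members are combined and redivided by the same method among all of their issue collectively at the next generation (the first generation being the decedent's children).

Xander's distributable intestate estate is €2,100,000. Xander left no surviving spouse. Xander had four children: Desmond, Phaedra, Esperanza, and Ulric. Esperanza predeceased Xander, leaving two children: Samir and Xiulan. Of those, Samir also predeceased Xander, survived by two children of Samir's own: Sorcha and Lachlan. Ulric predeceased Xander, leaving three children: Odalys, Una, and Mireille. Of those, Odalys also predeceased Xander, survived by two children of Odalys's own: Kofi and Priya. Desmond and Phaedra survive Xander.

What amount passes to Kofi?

Kofi receives €105,000.

The entire €2,100,000 passes to the descendants.
That amount (€2,100,000) is divided at the children's generation into 4 shares of €525,000. Desmond and Phaedra each take €525,000. The 2 shares of the deceased (Esperanza and Ulric) are combined into a pool of €1,050,000.
That pool (€1,050,000) is divided at the grandchildren's generation into 5 shares of €210,000. Xiulan, Una, and Mireille each take €210,000. The 2 shares of the deceased (Samir and Odalys) are combined into a pool of €420,000.
That pool (€420,000) is divided at the great-grandchildren's generation equally among Sorcha, Lachlan, Kofi, and Priya: €105,000 each.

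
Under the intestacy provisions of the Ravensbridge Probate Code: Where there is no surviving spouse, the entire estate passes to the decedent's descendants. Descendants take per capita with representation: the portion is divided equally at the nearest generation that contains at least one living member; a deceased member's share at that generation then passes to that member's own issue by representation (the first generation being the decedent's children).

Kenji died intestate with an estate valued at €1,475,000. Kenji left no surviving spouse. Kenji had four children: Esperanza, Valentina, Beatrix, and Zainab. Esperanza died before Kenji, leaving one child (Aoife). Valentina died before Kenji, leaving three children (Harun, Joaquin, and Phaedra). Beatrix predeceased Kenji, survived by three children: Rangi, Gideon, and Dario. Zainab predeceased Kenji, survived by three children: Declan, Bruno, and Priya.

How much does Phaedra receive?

The entire €1,475,000 passes to the descendants.
No child survives, so the initial division is made at the grandchildren's generation.
That amount (€1,475,000) is divided into 10 shares of €147,500: Aoife, Harun, Joaquin, Phaedra, Rangi, Gideon, Dario, Declan, Bruno, and Priya each take €147,500.

Phaedra receives €147,500.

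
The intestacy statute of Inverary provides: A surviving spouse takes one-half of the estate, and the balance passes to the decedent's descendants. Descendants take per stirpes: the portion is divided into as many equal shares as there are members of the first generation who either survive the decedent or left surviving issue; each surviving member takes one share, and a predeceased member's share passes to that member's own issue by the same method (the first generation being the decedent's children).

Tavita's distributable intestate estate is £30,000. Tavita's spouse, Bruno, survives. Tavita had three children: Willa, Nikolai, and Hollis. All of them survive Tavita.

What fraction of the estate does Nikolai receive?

Bruno takes one-half of £30,000 = £15,000. The remaining £15,000 passes to the descendants.
The descendants' portion (£15,000) is divided into 3 shares of £5,000: Willa, Nikolai, and Hollis each take £5,000.

Nikolai receives 1/6 of the estate.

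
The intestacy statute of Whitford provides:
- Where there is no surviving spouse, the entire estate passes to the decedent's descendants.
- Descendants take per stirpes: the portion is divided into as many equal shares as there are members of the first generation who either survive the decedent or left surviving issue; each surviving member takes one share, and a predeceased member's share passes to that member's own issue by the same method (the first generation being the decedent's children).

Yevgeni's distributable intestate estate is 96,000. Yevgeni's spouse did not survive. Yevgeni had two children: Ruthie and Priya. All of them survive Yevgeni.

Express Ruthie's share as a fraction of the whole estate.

The entire 96,000 passes to the descendants.
That amount (96,000) is divided into 2 shares of 48,000: Ruthie and Priya each take 48,000.

Ruthie receives 1/2 of the estate.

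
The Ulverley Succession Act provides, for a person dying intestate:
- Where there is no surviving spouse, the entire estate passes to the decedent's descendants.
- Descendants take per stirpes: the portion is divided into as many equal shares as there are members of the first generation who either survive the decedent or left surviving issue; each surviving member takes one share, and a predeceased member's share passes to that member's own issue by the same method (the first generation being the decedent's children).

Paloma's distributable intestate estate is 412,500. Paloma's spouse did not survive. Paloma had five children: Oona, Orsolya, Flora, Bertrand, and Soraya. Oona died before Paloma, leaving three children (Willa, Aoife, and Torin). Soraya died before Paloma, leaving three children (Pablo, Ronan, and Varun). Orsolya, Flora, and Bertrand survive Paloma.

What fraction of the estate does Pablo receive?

Pablo receives 1/15 of the estate.

The entire 412,500 passes to the descendants.
That amount (412,500) is divided into 5 shares of 82,500: Orsolya, Flora, and Bertrand each take 82,500; Oona's 82,500 share passes to Oona's issue; Soraya's 82,500 share passes to Soraya's issue.
Oona's share (82,500) is divided into 3 shares of 27,500: Willa, Aoife, and Torin each take 27,500.
Soraya's share (82,500) is divided into 3 shares of 27,500: Pablo, Ronan, and Varun each take 27,500.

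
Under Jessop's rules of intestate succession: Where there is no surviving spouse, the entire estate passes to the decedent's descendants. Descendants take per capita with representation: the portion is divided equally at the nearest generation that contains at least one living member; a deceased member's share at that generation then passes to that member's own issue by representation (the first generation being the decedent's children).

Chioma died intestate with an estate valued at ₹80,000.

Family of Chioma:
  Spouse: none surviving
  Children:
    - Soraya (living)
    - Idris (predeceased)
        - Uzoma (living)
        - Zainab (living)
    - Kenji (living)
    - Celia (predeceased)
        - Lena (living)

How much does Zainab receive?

The entire ₹80,000 passes to the descendants.
That amount (₹80,000) is divided into 4 shares of ₹20,000: Soraya and Kenji each take ₹20,000; Idris's ₹20,000 share passes to Idris's issue; Celia's ₹20,000 share passes to Celia's issue.
Idris's share (₹20,000) is divided into 2 shares of ₹10,000: Uzoma and Zainab each take ₹10,000.
Celia's share (₹20,000) passes entirely to Lena.

Zainab receives ₹10,000.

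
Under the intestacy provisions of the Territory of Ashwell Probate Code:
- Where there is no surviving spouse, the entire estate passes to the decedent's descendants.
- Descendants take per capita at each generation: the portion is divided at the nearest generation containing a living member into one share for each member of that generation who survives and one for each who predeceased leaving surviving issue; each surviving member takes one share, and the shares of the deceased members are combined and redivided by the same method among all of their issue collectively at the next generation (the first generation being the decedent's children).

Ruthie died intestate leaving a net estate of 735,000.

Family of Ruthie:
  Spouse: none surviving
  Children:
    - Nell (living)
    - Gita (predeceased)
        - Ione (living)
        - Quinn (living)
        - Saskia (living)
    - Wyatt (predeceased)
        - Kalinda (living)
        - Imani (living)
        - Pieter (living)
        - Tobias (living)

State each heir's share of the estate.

The entire 735,000 passes to the descendants.
That amount (735,000) is divided at the children's generation into 3 shares of 245,000. Nell takes 245,000. The 2 shares of the deceased (Gita and Wyatt) are combined into a pool of 490,000.
That pool (490,000) is divided at the grandchildren's generation equally among Ione, Quinn, Saskia, Kalinda, Imani, Pieter, and Tobias: 70,000 each.

Nell: 245,000; Ione: 70,000; Quinn: 70,000; Saskia: 70,000; Kalinda: 70,000; Imani: 70,000; Pieter: 70,000; Tobias: 70,000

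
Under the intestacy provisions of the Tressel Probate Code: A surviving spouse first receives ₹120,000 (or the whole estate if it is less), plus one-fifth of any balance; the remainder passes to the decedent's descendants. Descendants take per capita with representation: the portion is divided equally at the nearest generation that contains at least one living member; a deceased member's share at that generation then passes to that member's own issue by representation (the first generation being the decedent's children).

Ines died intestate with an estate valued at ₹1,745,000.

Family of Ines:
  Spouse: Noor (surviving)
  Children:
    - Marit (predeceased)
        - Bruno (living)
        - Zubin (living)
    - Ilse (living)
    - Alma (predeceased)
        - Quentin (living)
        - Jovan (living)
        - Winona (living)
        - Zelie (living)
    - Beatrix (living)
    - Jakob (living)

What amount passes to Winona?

Noor first takes ₹120,000, leaving a balance of ₹1,625,000. Noor then takes one-fifth of the balance (₹325,000), for a total of ₹445,000. The remaining ₹1,300,000 passes to the descendants.
The descendants' portion (₹1,300,000) is divided into 5 shares of ₹260,000: Ilse, Beatrix, and Jakob each take ₹260,000; Marit's ₹260,000 share passes to Marit's issue; Alma's ₹260,000 share passes to Alma's issue.
Marit's share (₹260,000) is divided into 2 shares of ₹130,000: Bruno and Zubin each take ₹130,000.
Alma's share (₹260,000) is divided into 4 shares of ₹65,000: Quentin, Jovan, Winona, and Zelie each take ₹65,000.

Winona receives ₹65,000.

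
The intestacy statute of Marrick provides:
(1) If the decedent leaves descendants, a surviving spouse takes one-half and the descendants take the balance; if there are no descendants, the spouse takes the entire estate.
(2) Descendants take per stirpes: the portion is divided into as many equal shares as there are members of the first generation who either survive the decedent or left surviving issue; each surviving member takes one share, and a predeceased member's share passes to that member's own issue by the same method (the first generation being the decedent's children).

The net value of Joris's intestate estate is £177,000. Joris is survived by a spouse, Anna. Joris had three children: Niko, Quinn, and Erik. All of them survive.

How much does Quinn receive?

Anna takes one-half of £177,000 = £88,500. The remaining £88,500 passes to the descendants.
The descendants' portion (£88,500) is divided into 3 shares of £29,500: Niko, Quinn, and Erik each take £29,500.

Quinn receives £29,500.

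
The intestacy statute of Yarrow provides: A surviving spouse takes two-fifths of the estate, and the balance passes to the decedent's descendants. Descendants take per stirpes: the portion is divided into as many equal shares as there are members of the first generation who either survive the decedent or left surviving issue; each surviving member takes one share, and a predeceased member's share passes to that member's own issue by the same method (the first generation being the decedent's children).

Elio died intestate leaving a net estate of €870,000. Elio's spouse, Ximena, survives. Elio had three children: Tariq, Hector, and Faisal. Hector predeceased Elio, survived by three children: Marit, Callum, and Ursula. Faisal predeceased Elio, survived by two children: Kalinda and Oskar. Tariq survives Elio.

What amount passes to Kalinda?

Kalinda receives €87,000.

Ximena takes two-fifths of €870,000 = €348,000. The remaining €522,000 passes to the descendants.
The descendants' portion (€522,000) is divided into 3 shares of €174,000: Tariq takes €174,000; Hector's €174,000 share passes to Hector's issue; Faisal's €174,000 share passes to Faisal's issue.
Hector's share (€174,000) is divided into 3 shares of €58,000: Marit, Callum, and Ursula each take €58,000.
Faisal's share (€174,000) is divided into 2 shares of €87,000: Kalinda and Oskar each take €87,000.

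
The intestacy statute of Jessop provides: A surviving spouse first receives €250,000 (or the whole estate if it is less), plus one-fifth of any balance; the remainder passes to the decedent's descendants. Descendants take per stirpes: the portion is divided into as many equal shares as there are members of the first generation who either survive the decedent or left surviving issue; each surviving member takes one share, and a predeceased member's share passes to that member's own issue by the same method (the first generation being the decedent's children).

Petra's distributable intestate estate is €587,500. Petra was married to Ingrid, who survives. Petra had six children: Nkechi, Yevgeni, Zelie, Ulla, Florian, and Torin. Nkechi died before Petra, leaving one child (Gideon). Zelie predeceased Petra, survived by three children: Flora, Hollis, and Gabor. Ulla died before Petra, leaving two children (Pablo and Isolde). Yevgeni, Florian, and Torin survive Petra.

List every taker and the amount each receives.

Ingrid: €317,500; Gideon: €45,000; Yevgeni: €45,000; Flora: €15,000; Hollis: €15,000; Gabor: €15,000; Pablo: €22,500; Isolde: €22,500; Florian: €45,000; Torin: €45,000

Ingrid first takes €250,000, leaving a balance of €337,500. Ingrid then takes one-fifth of the balance (€67,500), for a total of €317,500. The remaining €270,000 passes to the descendants.
The descendants' portion (€270,000) is divided into 6 shares of €45,000: Yevgeni, Florian, and Torin each take €45,000; Nkechi's €45,000 share passes to Nkechi's issue; Zelie's €45,000 share passes to Zelie's issue; Ulla's €45,000 share passes to Ulla's issue.
Nkechi's share (€45,000) passes entirely to Gideon.
Zelie's share (€45,000) is divided into 3 shares of €15,000: Flora, Hollis, and Gabor each take €15,000.
Ulla's share (€45,000) is divided into 2 shares of €22,500: Pablo and Isolde each take €22,500.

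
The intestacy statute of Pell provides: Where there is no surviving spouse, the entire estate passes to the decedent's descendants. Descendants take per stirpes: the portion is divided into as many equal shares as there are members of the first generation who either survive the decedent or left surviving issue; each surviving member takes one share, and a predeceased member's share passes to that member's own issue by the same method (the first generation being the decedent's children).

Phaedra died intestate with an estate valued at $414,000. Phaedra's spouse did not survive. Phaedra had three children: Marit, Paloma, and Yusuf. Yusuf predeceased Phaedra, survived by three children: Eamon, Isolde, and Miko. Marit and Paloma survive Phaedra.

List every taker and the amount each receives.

The entire $414,000 passes to the descendants.
That amount ($414,000) is divided into 3 shares of $138,000: Marit and Paloma each take $138,000; Yusuf's $138,000 share passes to Yusuf's issue.
Yusuf's share ($138,000) is divided into 3 shares of $46,000: Eamon, Isolde, and Miko each take $46,000.

Marit: $138,000; Paloma: $138,000; Eamon: $46,000; Isolde: $46,000; Miko: $46,000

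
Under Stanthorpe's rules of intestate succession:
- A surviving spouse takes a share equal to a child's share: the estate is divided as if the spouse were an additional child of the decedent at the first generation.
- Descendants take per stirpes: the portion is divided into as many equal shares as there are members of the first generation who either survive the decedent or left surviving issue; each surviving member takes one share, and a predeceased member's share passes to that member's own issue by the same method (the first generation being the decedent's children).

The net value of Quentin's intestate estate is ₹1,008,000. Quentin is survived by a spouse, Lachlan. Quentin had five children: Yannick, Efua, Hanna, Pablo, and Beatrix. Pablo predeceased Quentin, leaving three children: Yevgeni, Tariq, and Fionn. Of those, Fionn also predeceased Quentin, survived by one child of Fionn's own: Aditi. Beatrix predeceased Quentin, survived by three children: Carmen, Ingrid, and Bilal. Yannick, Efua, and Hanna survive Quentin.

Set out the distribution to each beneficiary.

Lachlan: ₹168,000; Yannick: ₹168,000; Efua: ₹168,000; Hanna: ₹168,000; Yevgeni: ₹56,000; Tariq: ₹56,000; Aditi: ₹56,000; Carmen: ₹56,000; Ingrid: ₹56,000; Bilal: ₹56,000

The spouse counts as an additional share at the children's level, so there are 6 primary shares of ₹168,000. Lachlan takes one such share (₹168,000).
The children's combined portion (₹840,000) is divided into 5 shares of ₹168,000: Yannick, Efua, and Hanna each take ₹168,000; Pablo's ₹168,000 share passes to Pablo's issue; Beatrix's ₹168,000 share passes to Beatrix's issue.
Pablo's share (₹168,000) is divided into 3 shares of ₹56,000: Yevgeni and Tariq each take ₹56,000; Fionn's ₹56,000 share passes to Fionn's issue.
Fionn's share (₹56,000) passes entirely to Aditi.
Beatrix's share (₹168,000) is divided into 3 shares of ₹56,000: Carmen, Ingrid, and Bilal each take ₹56,000.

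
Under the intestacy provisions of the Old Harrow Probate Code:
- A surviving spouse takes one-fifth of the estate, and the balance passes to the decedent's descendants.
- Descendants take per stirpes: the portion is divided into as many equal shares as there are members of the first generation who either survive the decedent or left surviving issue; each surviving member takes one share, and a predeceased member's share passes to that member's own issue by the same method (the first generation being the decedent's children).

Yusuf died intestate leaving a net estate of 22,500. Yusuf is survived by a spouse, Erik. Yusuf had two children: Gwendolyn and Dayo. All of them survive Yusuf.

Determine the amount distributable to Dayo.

Erik takes one-fifth of 22,500 = 4,500. The remaining 18,000 passes to the descendants.
The descendants' portion (18,000) is divided into 2 shares of 9,000: Gwendolyn and Dayo each take 9,000.

Dayo receives 9,000.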